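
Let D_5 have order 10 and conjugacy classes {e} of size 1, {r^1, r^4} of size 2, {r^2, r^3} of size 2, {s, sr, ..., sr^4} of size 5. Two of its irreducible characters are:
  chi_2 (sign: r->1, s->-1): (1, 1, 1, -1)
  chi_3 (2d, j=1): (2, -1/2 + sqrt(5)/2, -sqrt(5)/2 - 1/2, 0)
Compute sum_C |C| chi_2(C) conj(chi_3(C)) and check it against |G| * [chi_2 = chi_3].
Sum = 0; so <chi_2, chi_3> = 0 (distinct irreducibles are orthogonal).

Argument: Compute term by term over conjugacy classes (|C| * chi_2(C) * conj(chi_3(C))):
  1*(1)*conj(2) + 2*(1)*conj(-1/2 + sqrt(5)/2) + 2*(1)*conj(-sqrt(5)/2 - 1/2) + 5*(-1)*conj(0)
  = (2) + (-1 + sqrt(5)) + (-sqrt(5) - 1) + (0)
  = 0.
Dividing by |G| = 10 gives 0/10 = 0, matching the row-orthogonality relation <chi_2, chi_3> = [chi_2 = chi_3].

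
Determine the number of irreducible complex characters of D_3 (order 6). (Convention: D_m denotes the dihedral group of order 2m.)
3

Justification: The number of irreducible complex representations of a finite group equals its number of conjugacy classes. D_3 has 3 conjugacy classes ((n+3)/2 for n odd), so D_3 (order 6) has exactly 3 irreducible complex representations.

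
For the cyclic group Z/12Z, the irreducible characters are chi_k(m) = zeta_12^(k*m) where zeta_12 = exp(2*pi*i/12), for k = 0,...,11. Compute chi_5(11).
chi_5(11) = zeta_12^55 = exp(-5*I*pi/6)

Solution. chi_5(11) = zeta_12^(5*11) = zeta_12^55. Since zeta_12^12 = 1, this equals zeta_12^7 = exp(2*pi*i*7/12) = exp(-5*I*pi/6).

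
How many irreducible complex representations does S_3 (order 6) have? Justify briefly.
3

Justification: The number of irreducible complex representations of a finite group equals its number of conjugacy classes. Conjugacy classes in S_3 correspond to cycle types, i.e. partitions of 3; there are p(3) = 3 of them, so S_3 (order 6) has exactly 3 irreducible complex representations.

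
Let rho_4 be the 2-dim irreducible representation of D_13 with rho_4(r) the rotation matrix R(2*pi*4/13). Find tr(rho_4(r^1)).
chi_{rho_4}(r^1) = 2*cos(2*pi*4*1/13) = -2*cos(5*pi/13)

Why: rho_4(r^1) is rotation by angle 2*pi*4*1/13, whose trace is 2*cos(2*pi*4*1/13) = -2*cos(5*pi/13).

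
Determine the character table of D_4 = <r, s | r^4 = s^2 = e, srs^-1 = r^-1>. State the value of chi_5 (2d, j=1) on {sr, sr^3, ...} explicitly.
Conjugacy classes: {e} of size 1, {r^2} of size 1, {r^1, r^3} of size 2, {s, sr^2, ...} of size 2, {sr, sr^3, ...} of size 2.
Character table:
  irrep \ class              {e} (size 1)  {r^2} (size 1)  {r^1, r^3} (size 2)  {s, sr^2, ...} (size 2)  {sr, sr^3, ...} (size 2)
  chi_1 (triv)               1             1               1                    1                        1                       
  chi_2 (sign: r->1, s->-1)  1             1               1                    -1                       -1                      
  chi_3 (r->-1, s->1)        1             1               -1                   1                        -1                      
  chi_4 (r->-1, s->-1)       1             1               -1                   -1                       1                       
  chi_5 (2d, j=1)            2             -2              0                    0                        0                       

Spot check: chi_5 (2d, j=1) on {sr, sr^3, ...} = 0.

Why: D_4 has order 2*4 = 8 with 5 conjugacy classes, hence 5 irreducibles. Sum of squared dims 1 + 1 + 1 + 1 + 4 = 8 = |G|. Linear characters come from the abelianisation; the 2-dimensional irreps have character r^k -> 2*cos(2*pi*j*k/4), reflections -> 0.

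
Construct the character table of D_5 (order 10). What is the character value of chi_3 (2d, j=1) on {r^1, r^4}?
Conjugacy classes: {e} of size 1, {r^1, r^4} of size 2, {r^2, r^3} of size 2, {s, sr, ..., sr^4} of size 5.
Character table:
  irrep \ class              {e} (size 1)  {r^1, r^4} (size 2)  {r^2, r^3} (size 2)  {s, sr, ..., sr^4} (size 5)
  chi_1 (triv)               1             1                    1                    1                          
  chi_2 (sign: r->1, s->-1)  1             1                    1                    -1                         
  chi_3 (2d, j=1)            2             -1/2 + sqrt(5)/2     -sqrt(5)/2 - 1/2     0                          
  chi_4 (2d, j=2)            2             -sqrt(5)/2 - 1/2     -1/2 + sqrt(5)/2     0                          

Spot check: chi_3 (2d, j=1) on {r^1, r^4} = -1/2 + sqrt(5)/2.

Justification: D_5 has order 2*5 = 10 with 4 conjugacy classes, hence 4 irreducibles. Sum of squared dims 1 + 1 + 4 + 4 = 10 = |G|. Linear characters come from the abelianisation; the 2-dimensional irreps have character r^k -> 2*cos(2*pi*j*k/5), reflections -> 0.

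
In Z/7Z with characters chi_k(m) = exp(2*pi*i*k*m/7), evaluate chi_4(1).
chi_4(1) = zeta_7^4 = exp(-6*I*pi/7)

Details: chi_4(1) = zeta_7^(4*1) = zeta_7^4. Since zeta_7^7 = 1, this equals zeta_7^4 = exp(2*pi*i*4/7) = exp(-6*I*pi/7).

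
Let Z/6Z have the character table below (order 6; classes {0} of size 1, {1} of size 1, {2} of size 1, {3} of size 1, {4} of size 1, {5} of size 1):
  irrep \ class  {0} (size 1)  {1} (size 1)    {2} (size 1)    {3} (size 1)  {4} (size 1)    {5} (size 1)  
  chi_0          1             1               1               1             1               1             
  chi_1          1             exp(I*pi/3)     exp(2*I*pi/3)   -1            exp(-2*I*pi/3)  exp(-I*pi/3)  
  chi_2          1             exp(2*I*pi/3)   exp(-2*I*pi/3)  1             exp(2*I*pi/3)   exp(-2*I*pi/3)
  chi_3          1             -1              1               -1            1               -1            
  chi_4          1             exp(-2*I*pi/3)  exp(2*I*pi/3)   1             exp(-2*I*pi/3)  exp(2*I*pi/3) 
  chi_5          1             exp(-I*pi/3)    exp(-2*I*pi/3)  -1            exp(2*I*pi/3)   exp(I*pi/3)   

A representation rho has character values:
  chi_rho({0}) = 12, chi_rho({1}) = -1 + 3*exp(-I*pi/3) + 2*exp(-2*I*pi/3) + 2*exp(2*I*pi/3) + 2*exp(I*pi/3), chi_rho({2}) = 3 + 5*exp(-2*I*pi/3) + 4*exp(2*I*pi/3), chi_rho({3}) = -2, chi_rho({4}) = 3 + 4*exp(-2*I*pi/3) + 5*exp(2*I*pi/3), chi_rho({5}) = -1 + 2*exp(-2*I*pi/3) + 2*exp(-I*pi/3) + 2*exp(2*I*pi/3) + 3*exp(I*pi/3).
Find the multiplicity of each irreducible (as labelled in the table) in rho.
Multiplicities: chi_0: 1, chi_1: 2, chi_2: 2, chi_3: 2, chi_4: 2, chi_5: 3.

Solution. Use <chi_rho, chi> = (1/|G|) sum_C |C| * chi_rho(C) * conj(chi(C)) with |G| = 6 for each irreducible chi in the table:
  <chi_rho, chi_0> = (1/6)[1*(12)*conj(1) + 1*(-1 + 3*exp(-I*pi/3) + 2*exp(-2*I*pi/3) + 2*exp(2*I*pi/3) + 2*exp(I*pi/3))*conj(1) + 1*(3 + 5*exp(-2*I*pi/3) + 4*exp(2*I*pi/3))*conj(1) + 1*(-2)*conj(1) + 1*(3 + 4*exp(-2*I*pi/3) + 5*exp(2*I*pi/3))*conj(1) + 1*(-1 + 2*exp(-2*I*pi/3) + 2*exp(-I*pi/3) + 2*exp(2*I*pi/3) + 3*exp(I*pi/3))*conj(1)]
      = (1/6)[(12) + (-1 + 3*exp(-I*pi/3) + 2*exp(-2*I*pi/3) + 2*exp(2*I*pi/3) + 2*exp(I*pi/3)) + (3 + 5*exp(-2*I*pi/3) + 4*exp(2*I*pi/3)) + (-2) + (3 + 4*exp(-2*I*pi/3) + 5*exp(2*I*pi/3)) + (-1 + 2*exp(-2*I*pi/3) + 2*exp(-I*pi/3) + 2*exp(2*I*pi/3) + 3*exp(I*pi/3))] = 6/6 = 1
  <chi_rho, chi_1> = (1/6)[1*(12)*conj(1) + 1*(-1 + 3*exp(-I*pi/3) + 2*exp(-2*I*pi/3) + 2*exp(2*I*pi/3) + 2*exp(I*pi/3))*conj(exp(I*pi/3)) + 1*(3 + 5*exp(-2*I*pi/3) + 4*exp(2*I*pi/3))*conj(exp(2*I*pi/3)) + 1*(-2)*conj(-1) + 1*(3 + 4*exp(-2*I*pi/3) + 5*exp(2*I*pi/3))*conj(exp(-2*I*pi/3)) + 1*(-1 + 2*exp(-2*I*pi/3) + 2*exp(-I*pi/3) + 2*exp(2*I*pi/3) + 3*exp(I*pi/3))*conj(exp(-I*pi/3))]
      = (1/6)[(12) + (-1) + (4 + 3*exp(-2*I*pi/3) + 5*exp(2*I*pi/3)) + (2) + (4 + 5*exp(-2*I*pi/3) + 3*exp(2*I*pi/3)) + (-1)] = 12/6 = 2
  <chi_rho, chi_2> = (1/6)[1*(12)*conj(1) + 1*(-1 + 3*exp(-I*pi/3) + 2*exp(-2*I*pi/3) + 2*exp(2*I*pi/3) + 2*exp(I*pi/3))*conj(exp(2*I*pi/3)) + 1*(3 + 5*exp(-2*I*pi/3) + 4*exp(2*I*pi/3))*conj(exp(-2*I*pi/3)) + 1*(-2)*conj(1) + 1*(3 + 4*exp(-2*I*pi/3) + 5*exp(2*I*pi/3))*conj(exp(2*I*pi/3)) + 1*(-1 + 2*exp(-2*I*pi/3) + 2*exp(-I*pi/3) + 2*exp(2*I*pi/3) + 3*exp(I*pi/3))*conj(exp(-2*I*pi/3))]
      = (1/6)[(12) + (-1 + 2*exp(-I*pi/3) - exp(-2*I*pi/3) + 2*exp(2*I*pi/3)) + (5 + 4*exp(-2*I*pi/3) + 3*exp(2*I*pi/3)) + (-2) + (5 + 3*exp(-2*I*pi/3) + 4*exp(2*I*pi/3)) + (-1 + 2*exp(-2*I*pi/3) - exp(2*I*pi/3) + 2*exp(I*pi/3))] = 12/6 = 2
  <chi_rho, chi_3> = (1/6)[1*(12)*conj(1) + 1*(-1 + 3*exp(-I*pi/3) + 2*exp(-2*I*pi/3) + 2*exp(2*I*pi/3) + 2*exp(I*pi/3))*conj(-1) + 1*(3 + 5*exp(-2*I*pi/3) + 4*exp(2*I*pi/3))*conj(1) + 1*(-2)*conj(-1) + 1*(3 + 4*exp(-2*I*pi/3) + 5*exp(2*I*pi/3))*conj(1) + 1*(-1 + 2*exp(-2*I*pi/3) + 2*exp(-I*pi/3) + 2*exp(2*I*pi/3) + 3*exp(I*pi/3))*conj(-1)]
      = (1/6)[(12) + (1 - 2*exp(I*pi/3) - 2*exp(2*I*pi/3) - 2*exp(-2*I*pi/3) - 3*exp(-I*pi/3)) + (3 + 5*exp(-2*I*pi/3) + 4*exp(2*I*pi/3)) + (2) + (3 + 4*exp(-2*I*pi/3) + 5*exp(2*I*pi/3)) + (1 - 3*exp(I*pi/3) - 2*exp(2*I*pi/3) - 2*exp(-I*pi/3) - 2*exp(-2*I*pi/3))] = 12/6 = 2
  <chi_rho, chi_4> = (1/6)[1*(12)*conj(1) + 1*(-1 + 3*exp(-I*pi/3) + 2*exp(-2*I*pi/3) + 2*exp(2*I*pi/3) + 2*exp(I*pi/3))*conj(exp(-2*I*pi/3)) + 1*(3 + 5*exp(-2*I*pi/3) + 4*exp(2*I*pi/3))*conj(exp(2*I*pi/3)) + 1*(-2)*conj(1) + 1*(3 + 4*exp(-2*I*pi/3) + 5*exp(2*I*pi/3))*conj(exp(-2*I*pi/3)) + 1*(-1 + 2*exp(-2*I*pi/3) + 2*exp(-I*pi/3) + 2*exp(2*I*pi/3) + 3*exp(I*pi/3))*conj(exp(2*I*pi/3))]
      = (1/6)[(12) + (1) + (4 + 3*exp(-2*I*pi/3) + 5*exp(2*I*pi/3)) + (-2) + (4 + 5*exp(-2*I*pi/3) + 3*exp(2*I*pi/3)) + (1)] = 12/6 = 2
  <chi_rho, chi_5> = (1/6)[1*(12)*conj(1) + 1*(-1 + 3*exp(-I*pi/3) + 2*exp(-2*I*pi/3) + 2*exp(2*I*pi/3) + 2*exp(I*pi/3))*conj(exp(-I*pi/3)) + 1*(3 + 5*exp(-2*I*pi/3) + 4*exp(2*I*pi/3))*conj(exp(-2*I*pi/3)) + 1*(-2)*conj(-1) + 1*(3 + 4*exp(-2*I*pi/3) + 5*exp(2*I*pi/3))*conj(exp(2*I*pi/3)) + 1*(-1 + 2*exp(-2*I*pi/3) + 2*exp(-I*pi/3) + 2*exp(2*I*pi/3) + 3*exp(I*pi/3))*conj(exp(I*pi/3))]
      = (1/6)[(12) + (1 + 2*exp(-I*pi/3) - exp(I*pi/3) + 2*exp(2*I*pi/3)) + (5 + 4*exp(-2*I*pi/3) + 3*exp(2*I*pi/3)) + (2) + (5 + 3*exp(-2*I*pi/3) + 4*exp(2*I*pi/3)) + (1 + 2*exp(-2*I*pi/3) - exp(-I*pi/3) + 2*exp(I*pi/3))] = 18/6 = 3
(Exp terms are combined using exp(i*s)*conj(exp(i*t)) = exp(i*(s-t)), and sums of them are collapsed using the identity that for every m > 1 the m distinct m-th roots of unity sum to 0, e.g. 1 + exp(2*I*pi/3) + exp(-2*I*pi/3) = 0.)
Dimension check: dim(rho) = sum (mult * dim) = 1*1 + 2*1 + 2*1 + 2*1 + 2*1 + 3*1 = 12 = chi_rho(e) = 12.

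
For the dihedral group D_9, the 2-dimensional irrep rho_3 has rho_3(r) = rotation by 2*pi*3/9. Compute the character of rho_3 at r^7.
chi_{rho_3}(r^7) = 2*cos(2*pi*3*7/9) = -1

Justification: rho_3(r^7) is rotation by angle 2*pi*3*7/9, whose trace is 2*cos(2*pi*3*7/9) = -1.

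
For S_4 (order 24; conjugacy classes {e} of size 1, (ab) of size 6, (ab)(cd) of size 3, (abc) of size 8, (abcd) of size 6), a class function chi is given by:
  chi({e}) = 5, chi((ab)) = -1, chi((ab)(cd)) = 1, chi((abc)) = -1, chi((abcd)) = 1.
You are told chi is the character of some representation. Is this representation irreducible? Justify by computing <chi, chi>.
Not irreducible (reducible): <chi, chi> = 2 > 1.

Justification: <chi, chi> = (1/|G|) sum_C |C| * |chi(C)|^2 = (1/24)[1*|5|^2 + 6*|-1|^2 + 3*|1|^2 + 8*|-1|^2 + 6*|1|^2]
  = (1/24)[(25) + (6) + (3) + (8) + (6)] = 48/24 = 2.
A character is irreducible iff <chi, chi> = 1, so this representation is reducible.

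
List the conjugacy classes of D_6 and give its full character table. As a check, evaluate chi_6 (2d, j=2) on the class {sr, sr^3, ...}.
Conjugacy classes: {e} of size 1, {r^3} of size 1, {r^1, r^5} of size 2, {r^2, r^4} of size 2, {s, sr^2, ...} of size 3, {sr, sr^3, ...} of size 3.
Character table:
  irrep \ class              {e} (size 1)  {r^3} (size 1)  {r^1, r^5} (size 2)  {r^2, r^4} (size 2)  {s, sr^2, ...} (size 3)  {sr, sr^3, ...} (size 3)
  chi_1 (triv)               1             1               1                    1                    1                        1                       
  chi_2 (sign: r->1, s->-1)  1             1               1                    1                    -1                       -1                      
  chi_3 (r->-1, s->1)        1             -1              -1                   1                    1                        -1                      
  chi_4 (r->-1, s->-1)       1             -1              -1                   1                    -1                       1                       
  chi_5 (2d, j=1)            2             -2              1                    -1                   0                        0                       
  chi_6 (2d, j=2)            2             2               -1                   -1                   0                        0                       

Spot check: chi_6 (2d, j=2) on {sr, sr^3, ...} = 0.

Working: D_6 has order 2*6 = 12 with 6 conjugacy classes, hence 6 irreducibles. Sum of squared dims 1 + 1 + 1 + 1 + 4 + 4 = 12 = |G|. Linear characters come from the abelianisation; the 2-dimensional irreps have character r^k -> 2*cos(2*pi*j*k/6), reflections -> 0.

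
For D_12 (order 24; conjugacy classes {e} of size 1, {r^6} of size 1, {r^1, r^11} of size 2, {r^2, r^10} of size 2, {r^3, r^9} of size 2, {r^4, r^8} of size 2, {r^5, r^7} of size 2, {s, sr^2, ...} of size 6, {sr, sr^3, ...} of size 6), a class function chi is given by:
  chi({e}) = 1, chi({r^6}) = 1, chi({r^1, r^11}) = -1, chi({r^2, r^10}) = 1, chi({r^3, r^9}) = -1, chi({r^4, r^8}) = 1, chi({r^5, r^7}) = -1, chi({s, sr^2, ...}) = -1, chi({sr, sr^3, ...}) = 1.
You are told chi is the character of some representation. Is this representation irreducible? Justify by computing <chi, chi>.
Irreducible: <chi, chi> = 1.

Solution. <chi, chi> = (1/|G|) sum_C |C| * |chi(C)|^2 = (1/24)[1*|1|^2 + 1*|1|^2 + 2*|-1|^2 + 2*|1|^2 + 2*|-1|^2 + 2*|1|^2 + 2*|-1|^2 + 6*|-1|^2 + 6*|1|^2]
  = (1/24)[(1) + (1) + (2) + (2) + (2) + (2) + (2) + (6) + (6)] = 24/24 = 1.
A character is irreducible iff <chi, chi> = 1, so this representation is irreducible.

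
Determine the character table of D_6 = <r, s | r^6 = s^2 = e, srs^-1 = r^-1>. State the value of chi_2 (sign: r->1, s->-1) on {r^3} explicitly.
Conjugacy classes: {e} of size 1, {r^3} of size 1, {r^1, r^5} of size 2, {r^2, r^4} of size 2, {s, sr^2, ...} of size 3, {sr, sr^3, ...} of size 3.
Character table:
  irrep \ class              {e} (size 1)  {r^3} (size 1)  {r^1, r^5} (size 2)  {r^2, r^4} (size 2)  {s, sr^2, ...} (size 3)  {sr, sr^3, ...} (size 3)
  chi_1 (triv)               1             1               1                    1                    1                        1                       
  chi_2 (sign: r->1, s->-1)  1             1               1                    1                    -1                       -1                      
  chi_3 (r->-1, s->1)        1             -1              -1                   1                    1                        -1                      
  chi_4 (r->-1, s->-1)       1             -1              -1                   1                    -1                       1                       
  chi_5 (2d, j=1)            2             -2              1                    -1                   0                        0                       
  chi_6 (2d, j=2)            2             2               -1                   -1                   0                        0                       

Spot check: chi_2 (sign: r->1, s->-1) on {r^3} = 1.

Reasoning: D_6 has order 2*6 = 12 with 6 conjugacy classes, hence 6 irreducibles. Sum of squared dims 1 + 1 + 1 + 1 + 4 + 4 = 12 = |G|. Linear characters come from the abelianisation; the 2-dimensional irreps have character r^k -> 2*cos(2*pi*j*k/6), reflections -> 0.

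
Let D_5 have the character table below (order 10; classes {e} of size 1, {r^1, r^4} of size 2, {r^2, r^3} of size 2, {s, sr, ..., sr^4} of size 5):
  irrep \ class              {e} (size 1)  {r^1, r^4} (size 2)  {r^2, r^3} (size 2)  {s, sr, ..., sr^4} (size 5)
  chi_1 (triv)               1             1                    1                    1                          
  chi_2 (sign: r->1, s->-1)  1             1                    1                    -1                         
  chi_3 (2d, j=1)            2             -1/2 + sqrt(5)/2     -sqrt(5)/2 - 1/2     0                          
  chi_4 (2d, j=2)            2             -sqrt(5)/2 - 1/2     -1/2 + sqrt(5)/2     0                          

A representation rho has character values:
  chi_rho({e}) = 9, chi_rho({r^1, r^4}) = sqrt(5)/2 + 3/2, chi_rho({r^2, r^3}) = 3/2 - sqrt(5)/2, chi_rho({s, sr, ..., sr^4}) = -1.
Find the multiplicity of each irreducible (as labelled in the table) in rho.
Multiplicities: chi_1: 1, chi_2: 2, chi_3: 2, chi_4: 1.

Explanation: Use <chi_rho, chi> = (1/|G|) sum_C |C| * chi_rho(C) * conj(chi(C)) with |G| = 10 for each irreducible chi in the table:
  <chi_rho, chi_1> = (1/10)[1*(9)*conj(1) + 2*(sqrt(5)/2 + 3/2)*conj(1) + 2*(3/2 - sqrt(5)/2)*conj(1) + 5*(-1)*conj(1)]
      = (1/10)[(9) + (sqrt(5) + 3) + (3 - sqrt(5)) + (-5)] = 10/10 = 1
  <chi_rho, chi_2> = (1/10)[1*(9)*conj(1) + 2*(sqrt(5)/2 + 3/2)*conj(1) + 2*(3/2 - sqrt(5)/2)*conj(1) + 5*(-1)*conj(-1)]
      = (1/10)[(9) + (sqrt(5) + 3) + (3 - sqrt(5)) + (5)] = 20/10 = 2
  <chi_rho, chi_3> = (1/10)[1*(9)*conj(2) + 2*(sqrt(5)/2 + 3/2)*conj(-1/2 + sqrt(5)/2) + 2*(3/2 - sqrt(5)/2)*conj(-sqrt(5)/2 - 1/2) + 5*(-1)*conj(0)]
      = (1/10)[(18) + (1 + sqrt(5)) + (1 - sqrt(5)) + (0)] = 20/10 = 2
  <chi_rho, chi_4> = (1/10)[1*(9)*conj(2) + 2*(sqrt(5)/2 + 3/2)*conj(-sqrt(5)/2 - 1/2) + 2*(3/2 - sqrt(5)/2)*conj(-1/2 + sqrt(5)/2) + 5*(-1)*conj(0)]
      = (1/10)[(18) + (-2*sqrt(5) - 4) + (-4 + 2*sqrt(5)) + (0)] = 10/10 = 1
Dimension check: dim(rho) = sum (mult * dim) = 1*1 + 2*1 + 2*2 + 1*2 = 9 = chi_rho(e) = 9.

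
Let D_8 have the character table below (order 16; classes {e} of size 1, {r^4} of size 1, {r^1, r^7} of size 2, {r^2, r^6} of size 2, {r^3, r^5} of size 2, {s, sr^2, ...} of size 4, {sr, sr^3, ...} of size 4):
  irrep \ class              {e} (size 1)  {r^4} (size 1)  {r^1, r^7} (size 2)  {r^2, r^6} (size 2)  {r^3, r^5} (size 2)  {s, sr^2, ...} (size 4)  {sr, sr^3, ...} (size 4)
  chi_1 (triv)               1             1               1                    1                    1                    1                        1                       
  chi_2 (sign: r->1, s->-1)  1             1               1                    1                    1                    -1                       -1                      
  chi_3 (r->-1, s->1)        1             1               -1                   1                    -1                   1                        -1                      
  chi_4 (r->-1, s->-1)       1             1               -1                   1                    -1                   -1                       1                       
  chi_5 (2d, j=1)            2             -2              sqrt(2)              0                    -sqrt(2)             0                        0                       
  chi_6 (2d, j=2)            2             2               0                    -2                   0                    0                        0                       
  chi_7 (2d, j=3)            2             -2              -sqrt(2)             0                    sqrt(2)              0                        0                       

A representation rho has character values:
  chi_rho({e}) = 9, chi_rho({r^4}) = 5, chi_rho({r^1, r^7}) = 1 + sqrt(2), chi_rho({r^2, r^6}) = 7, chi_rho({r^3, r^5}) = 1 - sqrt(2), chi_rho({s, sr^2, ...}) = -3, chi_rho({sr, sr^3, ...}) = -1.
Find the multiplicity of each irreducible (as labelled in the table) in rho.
Multiplicities: chi_1: 1, chi_2: 3, chi_3: 1, chi_4: 2, chi_5: 1, chi_6: 0, chi_7: 0.

Reasoning: Use <chi_rho, chi> = (1/|G|) sum_C |C| * chi_rho(C) * conj(chi(C)) with |G| = 16 for each irreducible chi in the table:
  <chi_rho, chi_1> = (1/16)[1*(9)*conj(1) + 1*(5)*conj(1) + 2*(1 + sqrt(2))*conj(1) + 2*(7)*conj(1) + 2*(1 - sqrt(2))*conj(1) + 4*(-3)*conj(1) + 4*(-1)*conj(1)]
      = (1/16)[(9) + (5) + (2 + 2*sqrt(2)) + (14) + (2 - 2*sqrt(2)) + (-12) + (-4)] = 16/16 = 1
  <chi_rho, chi_2> = (1/16)[1*(9)*conj(1) + 1*(5)*conj(1) + 2*(1 + sqrt(2))*conj(1) + 2*(7)*conj(1) + 2*(1 - sqrt(2))*conj(1) + 4*(-3)*conj(-1) + 4*(-1)*conj(-1)]
      = (1/16)[(9) + (5) + (2 + 2*sqrt(2)) + (14) + (2 - 2*sqrt(2)) + (12) + (4)] = 48/16 = 3
  <chi_rho, chi_3> = (1/16)[1*(9)*conj(1) + 1*(5)*conj(1) + 2*(1 + sqrt(2))*conj(-1) + 2*(7)*conj(1) + 2*(1 - sqrt(2))*conj(-1) + 4*(-3)*conj(1) + 4*(-1)*conj(-1)]
      = (1/16)[(9) + (5) + (-2*sqrt(2) - 2) + (14) + (-2 + 2*sqrt(2)) + (-12) + (4)] = 16/16 = 1
  <chi_rho, chi_4> = (1/16)[1*(9)*conj(1) + 1*(5)*conj(1) + 2*(1 + sqrt(2))*conj(-1) + 2*(7)*conj(1) + 2*(1 - sqrt(2))*conj(-1) + 4*(-3)*conj(-1) + 4*(-1)*conj(1)]
      = (1/16)[(9) + (5) + (-2*sqrt(2) - 2) + (14) + (-2 + 2*sqrt(2)) + (12) + (-4)] = 32/16 = 2
  <chi_rho, chi_5> = (1/16)[1*(9)*conj(2) + 1*(5)*conj(-2) + 2*(1 + sqrt(2))*conj(sqrt(2)) + 2*(7)*conj(0) + 2*(1 - sqrt(2))*conj(-sqrt(2)) + 4*(-3)*conj(0) + 4*(-1)*conj(0)]
      = (1/16)[(18) + (-10) + (2*sqrt(2) + 4) + (0) + (4 - 2*sqrt(2)) + (0) + (0)] = 16/16 = 1
  <chi_rho, chi_6> = (1/16)[1*(9)*conj(2) + 1*(5)*conj(2) + 2*(1 + sqrt(2))*conj(0) + 2*(7)*conj(-2) + 2*(1 - sqrt(2))*conj(0) + 4*(-3)*conj(0) + 4*(-1)*conj(0)]
      = (1/16)[(18) + (10) + (0) + (-28) + (0) + (0) + (0)] = 0/16 = 0
  <chi_rho, chi_7> = (1/16)[1*(9)*conj(2) + 1*(5)*conj(-2) + 2*(1 + sqrt(2))*conj(-sqrt(2)) + 2*(7)*conj(0) + 2*(1 - sqrt(2))*conj(sqrt(2)) + 4*(-3)*conj(0) + 4*(-1)*conj(0)]
      = (1/16)[(18) + (-10) + (-4 - 2*sqrt(2)) + (0) + (-4 + 2*sqrt(2)) + (0) + (0)] = 0/16 = 0
Dimension check: dim(rho) = sum (mult * dim) = 1*1 + 3*1 + 1*1 + 2*1 + 1*2 + 0*2 + 0*2 = 9 = chi_rho(e) = 9.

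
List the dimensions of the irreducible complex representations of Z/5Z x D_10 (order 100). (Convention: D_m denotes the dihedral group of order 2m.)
Dimensions: 1, 1, 1, 1, 1, 1, 1, 1, 1, 1, 1, 1, 1, 1, 1, 1, 1, 1, 1, 1, 2, 2, 2, 2, 2, 2, 2, 2, 2, 2, 2, 2, 2, 2, 2, 2, 2, 2, 2, 2

Working: There are 40 irreducibles (= number of conjugacy classes). Their dimensions d_i satisfy sum d_i^2 = |G| = 100: 1 + 1 + 1 + 1 + 1 + 1 + 1 + 1 + 1 + 1 + 1 + 1 + 1 + 1 + 1 + 1 + 1 + 1 + 1 + 1 + 4 + 4 + 4 + 4 + 4 + 4 + 4 + 4 + 4 + 4 + 4 + 4 + 4 + 4 + 4 + 4 + 4 + 4 + 4 + 4 = 100. (For the product with Z/5Z: each of the 5 1-dim characters of Z/5Z tensors with each irrep of D_10, giving 5 copies of each D_10-dimension.)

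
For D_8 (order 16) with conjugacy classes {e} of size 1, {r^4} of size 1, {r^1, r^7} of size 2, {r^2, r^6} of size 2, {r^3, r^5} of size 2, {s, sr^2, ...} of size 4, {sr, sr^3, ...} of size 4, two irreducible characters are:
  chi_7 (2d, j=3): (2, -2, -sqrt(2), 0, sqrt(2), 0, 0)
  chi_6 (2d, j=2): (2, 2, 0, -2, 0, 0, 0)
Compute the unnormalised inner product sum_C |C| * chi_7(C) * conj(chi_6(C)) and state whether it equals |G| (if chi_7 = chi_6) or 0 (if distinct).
Sum = 0; so <chi_7, chi_6> = 0 (distinct irreducibles are orthogonal).

Details: Compute term by term over conjugacy classes (|C| * chi_7(C) * conj(chi_6(C))):
  1*(2)*conj(2) + 1*(-2)*conj(2) + 2*(-sqrt(2))*conj(0) + 2*(0)*conj(-2) + 2*(sqrt(2))*conj(0) + 4*(0)*conj(0) + 4*(0)*conj(0)
  = (4) + (-4) + (0) + (0) + (0) + (0) + (0)
  = 0.
Dividing by |G| = 16 gives 0/16 = 0, matching the row-orthogonality relation <chi_7, chi_6> = [chi_7 = chi_6].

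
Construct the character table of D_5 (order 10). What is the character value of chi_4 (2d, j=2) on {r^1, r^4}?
Conjugacy classes: {e} of size 1, {r^1, r^4} of size 2, {r^2, r^3} of size 2, {s, sr, ..., sr^4} of size 5.
Character table:
  irrep \ class              {e} (size 1)  {r^1, r^4} (size 2)  {r^2, r^3} (size 2)  {s, sr, ..., sr^4} (size 5)
  chi_1 (triv)               1             1                    1                    1                          
  chi_2 (sign: r->1, s->-1)  1             1                    1                    -1                         
  chi_3 (2d, j=1)            2             -1/2 + sqrt(5)/2     -sqrt(5)/2 - 1/2     0                          
  chi_4 (2d, j=2)            2             -sqrt(5)/2 - 1/2     -1/2 + sqrt(5)/2     0                          

Spot check: chi_4 (2d, j=2) on {r^1, r^4} = -sqrt(5)/2 - 1/2.

Working: D_5 has order 2*5 = 10 with 4 conjugacy classes, hence 4 irreducibles. Sum of squared dims 1 + 1 + 4 + 4 = 10 = |G|. Linear characters come from the abelianisation; the 2-dimensional irreps have character r^k -> 2*cos(2*pi*j*k/5), reflections -> 0.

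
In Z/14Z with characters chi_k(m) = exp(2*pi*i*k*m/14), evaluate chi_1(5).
chi_1(5) = zeta_14^5 = exp(5*I*pi/7)

Justification: chi_1(5) = zeta_14^(1*5) = zeta_14^5. Since zeta_14^14 = 1, this equals zeta_14^5 = exp(2*pi*i*5/14) = exp(5*I*pi/7).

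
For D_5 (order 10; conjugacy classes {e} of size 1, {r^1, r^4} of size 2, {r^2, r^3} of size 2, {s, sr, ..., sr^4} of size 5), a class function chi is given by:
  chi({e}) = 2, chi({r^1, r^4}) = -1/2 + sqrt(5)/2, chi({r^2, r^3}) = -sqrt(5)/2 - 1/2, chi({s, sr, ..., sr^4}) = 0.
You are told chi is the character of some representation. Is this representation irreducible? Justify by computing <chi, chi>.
Irreducible: <chi, chi> = 1.

Details: <chi, chi> = (1/|G|) sum_C |C| * |chi(C)|^2 = (1/10)[1*|2|^2 + 2*|-1/2 + sqrt(5)/2|^2 + 2*|-sqrt(5)/2 - 1/2|^2 + 5*|0|^2]
  = (1/10)[(4) + (3 - sqrt(5)) + (sqrt(5) + 3) + (0)] = 10/10 = 1.
A character is irreducible iff <chi, chi> = 1, so this representation is irreducible.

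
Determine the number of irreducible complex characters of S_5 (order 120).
7

Solution. The number of irreducible complex representations of a finite group equals its number of conjugacy classes. Conjugacy classes in S_5 correspond to cycle types, i.e. partitions of 5; there are p(5) = 7 of them, so S_5 (order 120) has exactly 7 irreducible complex representations.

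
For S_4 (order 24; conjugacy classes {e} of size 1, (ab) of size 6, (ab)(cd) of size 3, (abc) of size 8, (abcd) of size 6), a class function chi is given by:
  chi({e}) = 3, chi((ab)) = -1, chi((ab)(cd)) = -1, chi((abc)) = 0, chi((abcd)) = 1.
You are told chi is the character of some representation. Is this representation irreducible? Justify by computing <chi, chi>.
Irreducible: <chi, chi> = 1.

Working: <chi, chi> = (1/|G|) sum_C |C| * |chi(C)|^2 = (1/24)[1*|3|^2 + 6*|-1|^2 + 3*|-1|^2 + 8*|0|^2 + 6*|1|^2]
  = (1/24)[(9) + (6) + (3) + (0) + (6)] = 24/24 = 1.
A character is irreducible iff <chi, chi> = 1, so this representation is irreducible.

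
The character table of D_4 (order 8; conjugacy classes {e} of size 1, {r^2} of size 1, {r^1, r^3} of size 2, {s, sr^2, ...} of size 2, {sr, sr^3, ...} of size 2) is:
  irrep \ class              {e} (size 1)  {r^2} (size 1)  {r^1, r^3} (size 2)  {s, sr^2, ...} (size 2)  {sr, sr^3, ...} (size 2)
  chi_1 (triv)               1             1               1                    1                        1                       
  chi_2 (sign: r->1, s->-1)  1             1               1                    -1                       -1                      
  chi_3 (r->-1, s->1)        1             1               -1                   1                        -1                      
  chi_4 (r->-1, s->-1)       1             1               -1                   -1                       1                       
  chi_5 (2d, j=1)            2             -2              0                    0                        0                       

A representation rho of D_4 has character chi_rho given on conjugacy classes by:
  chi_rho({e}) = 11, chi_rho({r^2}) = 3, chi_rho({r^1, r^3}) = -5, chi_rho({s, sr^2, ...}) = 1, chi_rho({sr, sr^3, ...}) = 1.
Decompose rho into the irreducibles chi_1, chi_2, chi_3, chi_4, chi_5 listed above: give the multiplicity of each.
Multiplicities: chi_1: 1, chi_2: 0, chi_3: 3, chi_4: 3, chi_5: 2.

Use <chi_rho, chi> = (1/|G|) sum_C |C| * chi_rho(C) * conj(chi(C)) with |G| = 8 for each irreducible chi in the table:
  <chi_rho, chi_1> = (1/8)[1*(11)*conj(1) + 1*(3)*conj(1) + 2*(-5)*conj(1) + 2*(1)*conj(1) + 2*(1)*conj(1)]
      = (1/8)[(11) + (3) + (-10) + (2) + (2)] = 8/8 = 1
  <chi_rho, chi_2> = (1/8)[1*(11)*conj(1) + 1*(3)*conj(1) + 2*(-5)*conj(1) + 2*(1)*conj(-1) + 2*(1)*conj(-1)]
      = (1/8)[(11) + (3) + (-10) + (-2) + (-2)] = 0/8 = 0
  <chi_rho, chi_3> = (1/8)[1*(11)*conj(1) + 1*(3)*conj(1) + 2*(-5)*conj(-1) + 2*(1)*conj(1) + 2*(1)*conj(-1)]
      = (1/8)[(11) + (3) + (10) + (2) + (-2)] = 24/8 = 3
  <chi_rho, chi_4> = (1/8)[1*(11)*conj(1) + 1*(3)*conj(1) + 2*(-5)*conj(-1) + 2*(1)*conj(-1) + 2*(1)*conj(1)]
      = (1/8)[(11) + (3) + (10) + (-2) + (2)] = 24/8 = 3
  <chi_rho, chi_5> = (1/8)[1*(11)*conj(2) + 1*(3)*conj(-2) + 2*(-5)*conj(0) + 2*(1)*conj(0) + 2*(1)*conj(0)]
      = (1/8)[(22) + (-6) + (0) + (0) + (0)] = 16/8 = 2
Dimension check: dim(rho) = sum (mult * dim) = 1*1 + 0*1 + 3*1 + 3*1 + 2*2 = 11 = chi_rho(e) = 11.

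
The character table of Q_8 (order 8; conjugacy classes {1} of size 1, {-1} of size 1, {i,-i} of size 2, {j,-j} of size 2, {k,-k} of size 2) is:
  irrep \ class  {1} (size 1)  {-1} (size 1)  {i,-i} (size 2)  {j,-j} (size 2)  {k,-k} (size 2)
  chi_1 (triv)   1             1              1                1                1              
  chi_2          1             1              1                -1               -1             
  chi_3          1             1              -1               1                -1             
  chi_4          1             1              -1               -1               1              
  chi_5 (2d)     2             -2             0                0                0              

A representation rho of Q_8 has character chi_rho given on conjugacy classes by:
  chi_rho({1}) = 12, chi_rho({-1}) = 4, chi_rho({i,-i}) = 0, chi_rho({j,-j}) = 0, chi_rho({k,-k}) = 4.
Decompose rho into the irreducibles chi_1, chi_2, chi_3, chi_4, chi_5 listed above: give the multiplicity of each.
Multiplicities: chi_1: 3, chi_2: 1, chi_3: 1, chi_4: 3, chi_5: 2.

Solution. Use <chi_rho, chi> = (1/|G|) sum_C |C| * chi_rho(C) * conj(chi(C)) with |G| = 8 for each irreducible chi in the table:
  <chi_rho, chi_1> = (1/8)[1*(12)*conj(1) + 1*(4)*conj(1) + 2*(0)*conj(1) + 2*(0)*conj(1) + 2*(4)*conj(1)]
      = (1/8)[(12) + (4) + (0) + (0) + (8)] = 24/8 = 3
  <chi_rho, chi_2> = (1/8)[1*(12)*conj(1) + 1*(4)*conj(1) + 2*(0)*conj(1) + 2*(0)*conj(-1) + 2*(4)*conj(-1)]
      = (1/8)[(12) + (4) + (0) + (0) + (-8)] = 8/8 = 1
  <chi_rho, chi_3> = (1/8)[1*(12)*conj(1) + 1*(4)*conj(1) + 2*(0)*conj(-1) + 2*(0)*conj(1) + 2*(4)*conj(-1)]
      = (1/8)[(12) + (4) + (0) + (0) + (-8)] = 8/8 = 1
  <chi_rho, chi_4> = (1/8)[1*(12)*conj(1) + 1*(4)*conj(1) + 2*(0)*conj(-1) + 2*(0)*conj(-1) + 2*(4)*conj(1)]
      = (1/8)[(12) + (4) + (0) + (0) + (8)] = 24/8 = 3
  <chi_rho, chi_5> = (1/8)[1*(12)*conj(2) + 1*(4)*conj(-2) + 2*(0)*conj(0) + 2*(0)*conj(0) + 2*(4)*conj(0)]
      = (1/8)[(24) + (-8) + (0) + (0) + (0)] = 16/8 = 2
Dimension check: dim(rho) = sum (mult * dim) = 3*1 + 1*1 + 1*1 + 3*1 + 2*2 = 12 = chi_rho(e) = 12.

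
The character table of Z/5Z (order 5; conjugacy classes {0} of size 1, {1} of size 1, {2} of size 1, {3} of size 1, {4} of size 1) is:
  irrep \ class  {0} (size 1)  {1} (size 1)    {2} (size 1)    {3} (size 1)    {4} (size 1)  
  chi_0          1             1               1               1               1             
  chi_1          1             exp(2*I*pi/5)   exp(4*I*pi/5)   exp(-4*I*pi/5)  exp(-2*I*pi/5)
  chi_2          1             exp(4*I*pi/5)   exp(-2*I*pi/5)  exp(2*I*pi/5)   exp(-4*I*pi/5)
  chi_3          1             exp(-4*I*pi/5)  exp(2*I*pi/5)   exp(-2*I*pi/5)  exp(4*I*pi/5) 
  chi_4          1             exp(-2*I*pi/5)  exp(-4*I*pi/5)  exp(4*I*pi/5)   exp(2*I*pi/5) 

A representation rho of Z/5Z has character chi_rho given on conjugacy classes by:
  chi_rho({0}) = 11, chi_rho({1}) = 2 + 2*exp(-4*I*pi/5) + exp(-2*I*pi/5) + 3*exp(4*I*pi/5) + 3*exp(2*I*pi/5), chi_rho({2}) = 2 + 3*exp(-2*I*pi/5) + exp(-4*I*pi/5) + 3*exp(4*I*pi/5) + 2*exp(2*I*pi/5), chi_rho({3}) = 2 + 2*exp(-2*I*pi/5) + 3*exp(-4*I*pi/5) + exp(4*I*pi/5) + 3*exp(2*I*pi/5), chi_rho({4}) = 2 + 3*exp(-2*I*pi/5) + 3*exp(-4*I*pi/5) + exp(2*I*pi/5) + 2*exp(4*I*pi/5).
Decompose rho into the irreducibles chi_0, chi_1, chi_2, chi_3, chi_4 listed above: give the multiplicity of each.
Multiplicities: chi_0: 2, chi_1: 3, chi_2: 3, chi_3: 2, chi_4: 1.

Proof sketch: Use <chi_rho, chi> = (1/|G|) sum_C |C| * chi_rho(C) * conj(chi(C)) with |G| = 5 for each irreducible chi in the table:
  <chi_rho, chi_0> = (1/5)[1*(11)*conj(1) + 1*(2 + 2*exp(-4*I*pi/5) + exp(-2*I*pi/5) + 3*exp(4*I*pi/5) + 3*exp(2*I*pi/5))*conj(1) + 1*(2 + 3*exp(-2*I*pi/5) + exp(-4*I*pi/5) + 3*exp(4*I*pi/5) + 2*exp(2*I*pi/5))*conj(1) + 1*(2 + 2*exp(-2*I*pi/5) + 3*exp(-4*I*pi/5) + exp(4*I*pi/5) + 3*exp(2*I*pi/5))*conj(1) + 1*(2 + 3*exp(-2*I*pi/5) + 3*exp(-4*I*pi/5) + exp(2*I*pi/5) + 2*exp(4*I*pi/5))*conj(1)]
      = (1/5)[(11) + (2 + 2*exp(-4*I*pi/5) + exp(-2*I*pi/5) + 3*exp(4*I*pi/5) + 3*exp(2*I*pi/5)) + (2 + 3*exp(-2*I*pi/5) + exp(-4*I*pi/5) + 3*exp(4*I*pi/5) + 2*exp(2*I*pi/5)) + (2 + 2*exp(-2*I*pi/5) + 3*exp(-4*I*pi/5) + exp(4*I*pi/5) + 3*exp(2*I*pi/5)) + (2 + 3*exp(-2*I*pi/5) + 3*exp(-4*I*pi/5) + exp(2*I*pi/5) + 2*exp(4*I*pi/5))] = 10/5 = 2
  <chi_rho, chi_1> = (1/5)[1*(11)*conj(1) + 1*(2 + 2*exp(-4*I*pi/5) + exp(-2*I*pi/5) + 3*exp(4*I*pi/5) + 3*exp(2*I*pi/5))*conj(exp(2*I*pi/5)) + 1*(2 + 3*exp(-2*I*pi/5) + exp(-4*I*pi/5) + 3*exp(4*I*pi/5) + 2*exp(2*I*pi/5))*conj(exp(4*I*pi/5)) + 1*(2 + 2*exp(-2*I*pi/5) + 3*exp(-4*I*pi/5) + exp(4*I*pi/5) + 3*exp(2*I*pi/5))*conj(exp(-4*I*pi/5)) + 1*(2 + 3*exp(-2*I*pi/5) + 3*exp(-4*I*pi/5) + exp(2*I*pi/5) + 2*exp(4*I*pi/5))*conj(exp(-2*I*pi/5))]
      = (1/5)[(11) + (3 + 2*exp(-2*I*pi/5) + exp(-4*I*pi/5) + 2*exp(4*I*pi/5) + 3*exp(2*I*pi/5)) + (3 + 2*exp(-2*I*pi/5) + 2*exp(-4*I*pi/5) + exp(2*I*pi/5) + 3*exp(4*I*pi/5)) + (3 + 3*exp(-4*I*pi/5) + exp(-2*I*pi/5) + 2*exp(4*I*pi/5) + 2*exp(2*I*pi/5)) + (3 + 3*exp(-2*I*pi/5) + 2*exp(-4*I*pi/5) + exp(4*I*pi/5) + 2*exp(2*I*pi/5))] = 15/5 = 3
  <chi_rho, chi_2> = (1/5)[1*(11)*conj(1) + 1*(2 + 2*exp(-4*I*pi/5) + exp(-2*I*pi/5) + 3*exp(4*I*pi/5) + 3*exp(2*I*pi/5))*conj(exp(4*I*pi/5)) + 1*(2 + 3*exp(-2*I*pi/5) + exp(-4*I*pi/5) + 3*exp(4*I*pi/5) + 2*exp(2*I*pi/5))*conj(exp(-2*I*pi/5)) + 1*(2 + 2*exp(-2*I*pi/5) + 3*exp(-4*I*pi/5) + exp(4*I*pi/5) + 3*exp(2*I*pi/5))*conj(exp(2*I*pi/5)) + 1*(2 + 3*exp(-2*I*pi/5) + 3*exp(-4*I*pi/5) + exp(2*I*pi/5) + 2*exp(4*I*pi/5))*conj(exp(-4*I*pi/5))]
      = (1/5)[(11) + (3 + 3*exp(-2*I*pi/5) + 2*exp(-4*I*pi/5) + exp(4*I*pi/5) + 2*exp(2*I*pi/5)) + (3 + 3*exp(-4*I*pi/5) + exp(-2*I*pi/5) + 2*exp(4*I*pi/5) + 2*exp(2*I*pi/5)) + (3 + 2*exp(-2*I*pi/5) + 2*exp(-4*I*pi/5) + exp(2*I*pi/5) + 3*exp(4*I*pi/5)) + (3 + 2*exp(-2*I*pi/5) + exp(-4*I*pi/5) + 2*exp(4*I*pi/5) + 3*exp(2*I*pi/5))] = 15/5 = 3
  <chi_rho, chi_3> = (1/5)[1*(11)*conj(1) + 1*(2 + 2*exp(-4*I*pi/5) + exp(-2*I*pi/5) + 3*exp(4*I*pi/5) + 3*exp(2*I*pi/5))*conj(exp(-4*I*pi/5)) + 1*(2 + 3*exp(-2*I*pi/5) + exp(-4*I*pi/5) + 3*exp(4*I*pi/5) + 2*exp(2*I*pi/5))*conj(exp(2*I*pi/5)) + 1*(2 + 2*exp(-2*I*pi/5) + 3*exp(-4*I*pi/5) + exp(4*I*pi/5) + 3*exp(2*I*pi/5))*conj(exp(-2*I*pi/5)) + 1*(2 + 3*exp(-2*I*pi/5) + 3*exp(-4*I*pi/5) + exp(2*I*pi/5) + 2*exp(4*I*pi/5))*conj(exp(4*I*pi/5))]
      = (1/5)[(11) + (2 + 3*exp(-2*I*pi/5) + 3*exp(-4*I*pi/5) + exp(2*I*pi/5) + 2*exp(4*I*pi/5)) + (2 + 2*exp(-2*I*pi/5) + 3*exp(-4*I*pi/5) + exp(4*I*pi/5) + 3*exp(2*I*pi/5)) + (2 + 3*exp(-2*I*pi/5) + exp(-4*I*pi/5) + 3*exp(4*I*pi/5) + 2*exp(2*I*pi/5)) + (2 + 2*exp(-4*I*pi/5) + exp(-2*I*pi/5) + 3*exp(4*I*pi/5) + 3*exp(2*I*pi/5))] = 10/5 = 2
  <chi_rho, chi_4> = (1/5)[1*(11)*conj(1) + 1*(2 + 2*exp(-4*I*pi/5) + exp(-2*I*pi/5) + 3*exp(4*I*pi/5) + 3*exp(2*I*pi/5))*conj(exp(-2*I*pi/5)) + 1*(2 + 3*exp(-2*I*pi/5) + exp(-4*I*pi/5) + 3*exp(4*I*pi/5) + 2*exp(2*I*pi/5))*conj(exp(-4*I*pi/5)) + 1*(2 + 2*exp(-2*I*pi/5) + 3*exp(-4*I*pi/5) + exp(4*I*pi/5) + 3*exp(2*I*pi/5))*conj(exp(4*I*pi/5)) + 1*(2 + 3*exp(-2*I*pi/5) + 3*exp(-4*I*pi/5) + exp(2*I*pi/5) + 2*exp(4*I*pi/5))*conj(exp(2*I*pi/5))]
      = (1/5)[(11) + (1 + 2*exp(-2*I*pi/5) + 3*exp(-4*I*pi/5) + 3*exp(4*I*pi/5) + 2*exp(2*I*pi/5)) + (1 + 3*exp(-2*I*pi/5) + 2*exp(-4*I*pi/5) + 2*exp(4*I*pi/5) + 3*exp(2*I*pi/5)) + (1 + 3*exp(-2*I*pi/5) + 2*exp(-4*I*pi/5) + 2*exp(4*I*pi/5) + 3*exp(2*I*pi/5)) + (1 + 2*exp(-2*I*pi/5) + 3*exp(-4*I*pi/5) + 3*exp(4*I*pi/5) + 2*exp(2*I*pi/5))] = 5/5 = 1
(Exp terms are combined using exp(i*s)*conj(exp(i*t)) = exp(i*(s-t)), and sums of them are collapsed using the identity that for every m > 1 the m distinct m-th roots of unity sum to 0, e.g. 1 + exp(2*I*pi/3) + exp(-2*I*pi/3) = 0.)
Dimension check: dim(rho) = sum (mult * dim) = 2*1 + 3*1 + 3*1 + 2*1 + 1*1 = 11 = chi_rho(e) = 11.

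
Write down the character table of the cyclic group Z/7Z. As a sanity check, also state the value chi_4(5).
Character table of Z/7Z (irreps indexed chi_0,...,chi_6 with chi_k(m) = zeta_7^(k*m), zeta_7 = exp(2*pi*i/7)):
  irrep \ class  {0} (size 1)  {1} (size 1)    {2} (size 1)    {3} (size 1)    {4} (size 1)    {5} (size 1)    {6} (size 1)  
  chi_0          1             1               1               1               1               1               1             
  chi_1          1             exp(2*I*pi/7)   exp(4*I*pi/7)   exp(6*I*pi/7)   exp(-6*I*pi/7)  exp(-4*I*pi/7)  exp(-2*I*pi/7)
  chi_2          1             exp(4*I*pi/7)   exp(-6*I*pi/7)  exp(-2*I*pi/7)  exp(2*I*pi/7)   exp(6*I*pi/7)   exp(-4*I*pi/7)
  chi_3          1             exp(6*I*pi/7)   exp(-2*I*pi/7)  exp(4*I*pi/7)   exp(-4*I*pi/7)  exp(2*I*pi/7)   exp(-6*I*pi/7)
  chi_4          1             exp(-6*I*pi/7)  exp(2*I*pi/7)   exp(-4*I*pi/7)  exp(4*I*pi/7)   exp(-2*I*pi/7)  exp(6*I*pi/7) 
  chi_5          1             exp(-4*I*pi/7)  exp(6*I*pi/7)   exp(2*I*pi/7)   exp(-2*I*pi/7)  exp(-6*I*pi/7)  exp(4*I*pi/7) 
  chi_6          1             exp(-2*I*pi/7)  exp(-4*I*pi/7)  exp(-6*I*pi/7)  exp(6*I*pi/7)   exp(4*I*pi/7)   exp(2*I*pi/7) 

Spot check: chi_4(5) = zeta_7^(4*5) = zeta_7^20 = exp(-2*I*pi/7).

Why: Z/7Z is abelian, so all 7 irreducible complex representations are 1-dimensional. They are given by chi_k(m) = zeta_7^(k*m) for k = 0,...,6. Row orthogonality: sum_m chi_k(m) conj(chi_l(m)) = 7 * [k = l].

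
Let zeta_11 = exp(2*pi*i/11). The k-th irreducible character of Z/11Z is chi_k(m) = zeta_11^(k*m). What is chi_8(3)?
chi_8(3) = zeta_11^24 = exp(4*I*pi/11)

Justification: chi_8(3) = zeta_11^(8*3) = zeta_11^24. Since zeta_11^11 = 1, this equals zeta_11^2 = exp(2*pi*i*2/11) = exp(4*I*pi/11).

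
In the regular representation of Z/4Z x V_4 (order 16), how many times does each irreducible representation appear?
Each irreducible V_i of dimension d_i appears with multiplicity d_i, i.e. rho_reg = (direct sum over all irreducibles V_i) d_i V_i. The irreducible dimensions for Z/4Z x V_4 are 1, 1, 1, 1, 1, 1, 1, 1, 1, 1, 1, 1, 1, 1, 1, 1: 16 irreducibles of dimension 1, each with multiplicity 1. Total dimension 16*1*1 = 16 = |G|.

Reasoning: General theorem: in the regular representation of a finite group G, each irreducible appears with multiplicity equal to its dimension. Check: dim(rho_reg) = sum d_i^2 = 1 + 1 + 1 + 1 + 1 + 1 + 1 + 1 + 1 + 1 + 1 + 1 + 1 + 1 + 1 + 1 = 16 = |G|.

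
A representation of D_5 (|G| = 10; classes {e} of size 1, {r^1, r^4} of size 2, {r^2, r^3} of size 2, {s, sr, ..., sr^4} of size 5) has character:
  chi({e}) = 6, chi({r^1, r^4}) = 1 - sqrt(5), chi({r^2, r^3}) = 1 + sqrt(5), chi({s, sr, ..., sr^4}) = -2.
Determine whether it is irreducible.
Not irreducible (reducible): <chi, chi> = 8 > 1.

Why: <chi, chi> = (1/|G|) sum_C |C| * |chi(C)|^2 = (1/10)[1*|6|^2 + 2*|1 - sqrt(5)|^2 + 2*|1 + sqrt(5)|^2 + 5*|-2|^2]
  = (1/10)[(36) + (12 - 4*sqrt(5)) + (4*sqrt(5) + 12) + (20)] = 80/10 = 8.
A character is irreducible iff <chi, chi> = 1, so this representation is reducible.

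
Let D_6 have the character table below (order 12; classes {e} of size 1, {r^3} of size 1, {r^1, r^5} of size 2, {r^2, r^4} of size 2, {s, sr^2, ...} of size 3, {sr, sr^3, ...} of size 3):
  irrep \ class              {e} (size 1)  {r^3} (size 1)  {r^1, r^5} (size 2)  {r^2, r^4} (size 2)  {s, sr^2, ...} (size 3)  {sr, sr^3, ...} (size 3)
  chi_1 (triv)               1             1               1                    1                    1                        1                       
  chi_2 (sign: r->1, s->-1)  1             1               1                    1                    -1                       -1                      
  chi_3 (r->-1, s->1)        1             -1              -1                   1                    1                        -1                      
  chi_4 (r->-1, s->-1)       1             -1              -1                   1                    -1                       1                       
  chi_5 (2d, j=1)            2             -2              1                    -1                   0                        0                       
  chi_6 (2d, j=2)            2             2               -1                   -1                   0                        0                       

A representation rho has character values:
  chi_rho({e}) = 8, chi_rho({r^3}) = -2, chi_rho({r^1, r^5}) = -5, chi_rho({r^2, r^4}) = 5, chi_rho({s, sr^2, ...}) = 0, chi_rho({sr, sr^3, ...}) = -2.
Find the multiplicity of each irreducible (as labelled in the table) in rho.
Multiplicities: chi_1: 0, chi_2: 1, chi_3: 3, chi_4: 2, chi_5: 0, chi_6: 1.

Derivation: Use <chi_rho, chi> = (1/|G|) sum_C |C| * chi_rho(C) * conj(chi(C)) with |G| = 12 for each irreducible chi in the table:
  <chi_rho, chi_1> = (1/12)[1*(8)*conj(1) + 1*(-2)*conj(1) + 2*(-5)*conj(1) + 2*(5)*conj(1) + 3*(0)*conj(1) + 3*(-2)*conj(1)]
      = (1/12)[(8) + (-2) + (-10) + (10) + (0) + (-6)] = 0/12 = 0
  <chi_rho, chi_2> = (1/12)[1*(8)*conj(1) + 1*(-2)*conj(1) + 2*(-5)*conj(1) + 2*(5)*conj(1) + 3*(0)*conj(-1) + 3*(-2)*conj(-1)]
      = (1/12)[(8) + (-2) + (-10) + (10) + (0) + (6)] = 12/12 = 1
  <chi_rho, chi_3> = (1/12)[1*(8)*conj(1) + 1*(-2)*conj(-1) + 2*(-5)*conj(-1) + 2*(5)*conj(1) + 3*(0)*conj(1) + 3*(-2)*conj(-1)]
      = (1/12)[(8) + (2) + (10) + (10) + (0) + (6)] = 36/12 = 3
  <chi_rho, chi_4> = (1/12)[1*(8)*conj(1) + 1*(-2)*conj(-1) + 2*(-5)*conj(-1) + 2*(5)*conj(1) + 3*(0)*conj(-1) + 3*(-2)*conj(1)]
      = (1/12)[(8) + (2) + (10) + (10) + (0) + (-6)] = 24/12 = 2
  <chi_rho, chi_5> = (1/12)[1*(8)*conj(2) + 1*(-2)*conj(-2) + 2*(-5)*conj(1) + 2*(5)*conj(-1) + 3*(0)*conj(0) + 3*(-2)*conj(0)]
      = (1/12)[(16) + (4) + (-10) + (-10) + (0) + (0)] = 0/12 = 0
  <chi_rho, chi_6> = (1/12)[1*(8)*conj(2) + 1*(-2)*conj(2) + 2*(-5)*conj(-1) + 2*(5)*conj(-1) + 3*(0)*conj(0) + 3*(-2)*conj(0)]
      = (1/12)[(16) + (-4) + (10) + (-10) + (0) + (0)] = 12/12 = 1
Dimension check: dim(rho) = sum (mult * dim) = 0*1 + 1*1 + 3*1 + 2*1 + 0*2 + 1*2 = 8 = chi_rho(e) = 8.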